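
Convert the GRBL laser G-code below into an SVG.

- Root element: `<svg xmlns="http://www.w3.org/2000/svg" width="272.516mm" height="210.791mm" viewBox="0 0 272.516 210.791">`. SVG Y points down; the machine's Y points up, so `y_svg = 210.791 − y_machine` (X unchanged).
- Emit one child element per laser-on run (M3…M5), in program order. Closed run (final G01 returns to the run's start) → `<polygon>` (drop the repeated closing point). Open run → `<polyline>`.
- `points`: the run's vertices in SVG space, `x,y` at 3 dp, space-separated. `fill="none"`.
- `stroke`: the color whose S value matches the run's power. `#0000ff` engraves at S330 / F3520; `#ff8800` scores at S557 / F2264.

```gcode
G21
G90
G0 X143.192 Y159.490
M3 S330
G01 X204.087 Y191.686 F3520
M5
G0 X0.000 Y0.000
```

Machine Y-up, SVG Y-down with viewBox height 210.791, so y_svg = 210.791 − y_machine; X carries over. Every run uses S330, so all elements get stroke `#0000ff` (engrave).

Run 1: The run is open, so emit a `<polyline>` with points (Y-flipped): 143.192,51.301 204.087,19.105.

<svg xmlns="http://www.w3.org/2000/svg" width="272.516mm" height="210.791mm" viewBox="0 0 272.516 210.791">
  <polyline points="143.192,51.301 204.087,19.105" fill="none" stroke="#0000ff"/>
</svg>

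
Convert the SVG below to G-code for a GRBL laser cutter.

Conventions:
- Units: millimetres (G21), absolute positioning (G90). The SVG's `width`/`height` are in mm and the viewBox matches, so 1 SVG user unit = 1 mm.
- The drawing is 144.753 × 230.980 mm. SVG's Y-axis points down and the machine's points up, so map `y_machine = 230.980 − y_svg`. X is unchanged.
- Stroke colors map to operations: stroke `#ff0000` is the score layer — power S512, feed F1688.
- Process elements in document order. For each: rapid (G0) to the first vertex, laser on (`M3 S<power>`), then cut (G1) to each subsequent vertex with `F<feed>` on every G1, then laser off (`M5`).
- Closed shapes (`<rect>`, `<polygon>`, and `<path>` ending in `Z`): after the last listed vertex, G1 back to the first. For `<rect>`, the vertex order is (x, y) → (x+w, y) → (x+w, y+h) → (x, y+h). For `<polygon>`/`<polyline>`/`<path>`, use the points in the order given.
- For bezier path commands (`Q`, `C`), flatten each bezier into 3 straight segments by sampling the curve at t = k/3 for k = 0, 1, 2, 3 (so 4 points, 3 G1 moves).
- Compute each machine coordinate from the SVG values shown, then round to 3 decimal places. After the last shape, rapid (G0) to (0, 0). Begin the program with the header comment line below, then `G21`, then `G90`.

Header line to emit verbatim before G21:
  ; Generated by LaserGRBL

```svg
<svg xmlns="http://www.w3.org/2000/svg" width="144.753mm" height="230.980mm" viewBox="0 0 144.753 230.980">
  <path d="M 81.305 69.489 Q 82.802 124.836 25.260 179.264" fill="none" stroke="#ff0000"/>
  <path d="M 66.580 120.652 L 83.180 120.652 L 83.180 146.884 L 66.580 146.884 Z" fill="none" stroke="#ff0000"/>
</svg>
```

; Generated by LaserGRBL
G21
G90
G0 X81.305 Y161.491
M3 S512
G1 X75.743 Y124.695 F1688
G1 X57.061 Y88.103 F1688
G1 X25.260 Y51.716 F1688
M5
G0 X66.580 Y110.328
M3 S512
G1 X83.180 Y110.328 F1688
G1 X83.180 Y84.096 F1688
G1 X66.580 Y84.096 F1688
G1 X66.580 Y110.328 F1688
M5
G0 X0.000 Y0.000

1 u = 1 mm; y_m = 230.980 − y.

[1] `<path>` quadratic bezier, #ff0000→score S512 F1688: (81.305,161.491) → (75.743,124.695) → (57.061,88.103) → (25.260,51.716)

[2] `<path>` rectangle, #ff0000→score S512 F1688: (66.580,110.328) → (83.180,110.328) → (83.180,84.096) → (66.580,84.096) → (66.580,110.328) (closed)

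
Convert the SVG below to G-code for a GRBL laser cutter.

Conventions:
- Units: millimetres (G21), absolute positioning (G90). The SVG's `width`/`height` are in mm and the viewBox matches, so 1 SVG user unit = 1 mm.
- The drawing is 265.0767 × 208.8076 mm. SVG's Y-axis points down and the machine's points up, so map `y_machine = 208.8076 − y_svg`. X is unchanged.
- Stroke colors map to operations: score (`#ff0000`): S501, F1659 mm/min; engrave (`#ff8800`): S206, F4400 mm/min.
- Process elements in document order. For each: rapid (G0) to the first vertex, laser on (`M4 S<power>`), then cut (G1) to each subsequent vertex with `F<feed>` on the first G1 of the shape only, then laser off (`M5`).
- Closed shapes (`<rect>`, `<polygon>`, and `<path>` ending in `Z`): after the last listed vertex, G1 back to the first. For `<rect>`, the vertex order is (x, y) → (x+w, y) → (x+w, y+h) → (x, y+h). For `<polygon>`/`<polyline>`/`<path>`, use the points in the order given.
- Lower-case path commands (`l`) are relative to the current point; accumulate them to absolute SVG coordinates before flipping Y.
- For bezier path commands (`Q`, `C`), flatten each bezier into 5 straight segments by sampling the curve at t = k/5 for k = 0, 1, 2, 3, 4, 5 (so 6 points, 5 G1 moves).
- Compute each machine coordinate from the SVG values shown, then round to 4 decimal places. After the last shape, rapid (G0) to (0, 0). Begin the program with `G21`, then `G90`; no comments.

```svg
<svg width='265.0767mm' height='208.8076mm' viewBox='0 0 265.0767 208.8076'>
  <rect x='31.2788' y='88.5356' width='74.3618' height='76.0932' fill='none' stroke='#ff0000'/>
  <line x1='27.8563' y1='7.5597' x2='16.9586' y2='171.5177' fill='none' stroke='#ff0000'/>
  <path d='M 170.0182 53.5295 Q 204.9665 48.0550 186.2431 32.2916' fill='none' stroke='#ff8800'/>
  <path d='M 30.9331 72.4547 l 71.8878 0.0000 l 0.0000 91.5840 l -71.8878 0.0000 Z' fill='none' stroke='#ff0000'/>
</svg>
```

viewBox `0 0 265.0767 208.8076` with mm width/height → 1 unit = 1 mm. Flip: y_m = 208.8076 − y_svg.

**Shape 1** — `<rect>` rectangle, stroke `#ff0000` → score (S501, F1659). Machine vertices: (31.2788,120.2720) → (105.6406,120.2720) → (105.6406,44.1788) → (31.2788,44.1788) → (31.2788,120.2720). Closed: final G1 returns to the first vertex.

**Shape 2** — `<line>` line segment, stroke `#ff0000` → score (S501, F1659). Machine vertices: (27.8563,201.2479) → (16.9586,37.2899). Open path.

**Shape 3** — `<path>` quadratic bezier, stroke `#ff8800` → engrave (S206, F4400). Control points (SVG): P0=(170.0182,53.5295), P1=(204.9665,48.0550), P2=(186.2431,32.2916); sampled at t=k/5. Machine vertices: (170.0182,155.2781) → (181.8507,157.8795) → (189.3894,161.3039) → (192.6343,165.5515) → (191.5856,170.6222) → (186.2431,176.5160). Open path.

**Shape 4** — `<path>` rectangle, stroke `#ff0000` → score (S501, F1659). Machine vertices: (30.9331,136.3529) → (102.8209,136.3529) → (102.8209,44.7689) → (30.9331,44.7689) → (30.9331,136.3529). Closed: final G1 returns to the first vertex.

G21
G90
G0 X31.2788 Y120.2720
M4 S501
G1 X105.6406 Y120.2720 F1659
G1 X105.6406 Y44.1788
G1 X31.2788 Y44.1788
G1 X31.2788 Y120.2720
M5
G0 X27.8563 Y201.2479
M4 S501
G1 X16.9586 Y37.2899 F1659
M5
G0 X170.0182 Y155.2781
M4 S206
G1 X181.8507 Y157.8795 F4400
G1 X189.3894 Y161.3039
G1 X192.6343 Y165.5515
G1 X191.5856 Y170.6222
G1 X186.2431 Y176.5160
M5
G0 X30.9331 Y136.3529
M4 S501
G1 X102.8209 Y136.3529 F1659
G1 X102.8209 Y44.7689
G1 X30.9331 Y44.7689
G1 X30.9331 Y136.3529
M5
G0 X0.0000 Y0.0000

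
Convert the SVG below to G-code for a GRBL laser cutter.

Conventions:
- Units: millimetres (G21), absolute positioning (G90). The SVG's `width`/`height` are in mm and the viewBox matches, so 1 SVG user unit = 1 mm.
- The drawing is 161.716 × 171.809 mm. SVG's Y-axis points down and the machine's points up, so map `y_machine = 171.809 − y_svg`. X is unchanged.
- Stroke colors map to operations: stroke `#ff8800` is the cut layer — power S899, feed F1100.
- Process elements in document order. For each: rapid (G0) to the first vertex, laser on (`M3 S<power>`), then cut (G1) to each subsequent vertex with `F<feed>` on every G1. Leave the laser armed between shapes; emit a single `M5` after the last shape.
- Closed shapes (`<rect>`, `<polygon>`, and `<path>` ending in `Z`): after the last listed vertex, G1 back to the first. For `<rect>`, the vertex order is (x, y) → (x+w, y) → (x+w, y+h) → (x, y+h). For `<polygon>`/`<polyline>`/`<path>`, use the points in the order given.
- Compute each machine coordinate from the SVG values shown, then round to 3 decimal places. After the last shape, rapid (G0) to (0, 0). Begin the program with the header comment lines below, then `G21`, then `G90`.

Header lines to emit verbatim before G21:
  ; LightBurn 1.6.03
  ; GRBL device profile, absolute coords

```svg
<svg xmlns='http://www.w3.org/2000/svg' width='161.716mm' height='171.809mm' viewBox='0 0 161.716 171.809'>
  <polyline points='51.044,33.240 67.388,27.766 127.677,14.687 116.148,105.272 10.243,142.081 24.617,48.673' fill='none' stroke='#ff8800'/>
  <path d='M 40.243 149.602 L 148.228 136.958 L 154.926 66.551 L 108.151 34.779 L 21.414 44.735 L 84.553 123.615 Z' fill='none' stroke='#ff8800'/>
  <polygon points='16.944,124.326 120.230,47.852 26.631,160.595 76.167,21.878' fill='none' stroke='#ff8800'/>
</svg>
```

viewBox `0 0 161.716 171.809` with mm width/height → 1 unit = 1 mm. Flip: y_m = 171.809 − y_svg.

**Shape 1** — `<polyline>` open polyline, stroke `#ff8800` → cut (S899, F1100). Machine vertices: (51.044,138.569) → (67.388,144.043) → (127.677,157.122) → (116.148,66.537) → (10.243,29.728) → (24.617,123.136). Open path.

**Shape 2** — `<path>` closed polygon, stroke `#ff8800` → cut (S899, F1100). Machine vertices: (40.243,22.207) → (148.228,34.851) → (154.926,105.258) → (108.151,137.030) → (21.414,127.074) → (84.553,48.194) → (40.243,22.207). Closed: final G1 returns to the first vertex.

**Shape 3** — `<polygon>` closed polygon, stroke `#ff8800` → cut (S899, F1100). Machine vertices: (16.944,47.483) → (120.230,123.957) → (26.631,11.214) → (76.167,149.931) → (16.944,47.483). Closed: final G1 returns to the first vertex.

; LightBurn 1.6.03
; GRBL device profile, absolute coords
G21
G90
G0 X51.044 Y138.569
M3 S899
G1 X67.388 Y144.043 F1100
G1 X127.677 Y157.122 F1100
G1 X116.148 Y66.537 F1100
G1 X10.243 Y29.728 F1100
G1 X24.617 Y123.136 F1100
G0 X40.243 Y22.207
M3 S899
G1 X148.228 Y34.851 F1100
G1 X154.926 Y105.258 F1100
G1 X108.151 Y137.030 F1100
G1 X21.414 Y127.074 F1100
G1 X84.553 Y48.194 F1100
G1 X40.243 Y22.207 F1100
G0 X16.944 Y47.483
M3 S899
G1 X120.230 Y123.957 F1100
G1 X26.631 Y11.214 F1100
G1 X76.167 Y149.931 F1100
G1 X16.944 Y47.483 F1100
M5
G0 X0.000 Y0.000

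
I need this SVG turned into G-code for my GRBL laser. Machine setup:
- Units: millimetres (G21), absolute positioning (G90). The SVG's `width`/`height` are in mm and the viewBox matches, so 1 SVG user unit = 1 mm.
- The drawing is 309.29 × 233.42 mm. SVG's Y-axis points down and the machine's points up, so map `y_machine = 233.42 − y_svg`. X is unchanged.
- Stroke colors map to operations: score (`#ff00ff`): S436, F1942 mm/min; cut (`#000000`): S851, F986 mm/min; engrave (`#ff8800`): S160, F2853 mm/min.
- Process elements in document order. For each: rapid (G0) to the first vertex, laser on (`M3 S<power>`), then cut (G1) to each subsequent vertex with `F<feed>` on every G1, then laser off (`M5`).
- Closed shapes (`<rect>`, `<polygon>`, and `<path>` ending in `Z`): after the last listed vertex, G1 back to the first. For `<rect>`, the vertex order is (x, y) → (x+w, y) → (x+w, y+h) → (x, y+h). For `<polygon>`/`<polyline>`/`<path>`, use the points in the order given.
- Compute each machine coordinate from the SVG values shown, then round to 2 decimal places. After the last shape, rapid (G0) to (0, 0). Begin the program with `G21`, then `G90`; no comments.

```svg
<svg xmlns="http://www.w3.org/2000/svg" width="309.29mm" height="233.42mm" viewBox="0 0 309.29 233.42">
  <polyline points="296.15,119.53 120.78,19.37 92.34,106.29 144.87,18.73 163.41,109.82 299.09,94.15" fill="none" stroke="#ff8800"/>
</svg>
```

Since the viewBox matches the mm dimensions, user units are millimetres directly. The only transform is the Y-flip y_m = 233.42 − y_svg.

Shape 1 is a open polyline drawn with `<polyline>`. Its stroke #ff8800 means engrave at S160, F2853. After flipping Y the toolpath is (296.15,113.89) → (120.78,214.05) → (92.34,127.13) → (144.87,214.69) → (163.41,123.60) → (299.09,139.27).

G21
G90
G0 X296.15 Y113.89
M3 S160
G1 X120.78 Y214.05 F2853
G1 X92.34 Y127.13 F2853
G1 X144.87 Y214.69 F2853
G1 X163.41 Y123.60 F2853
G1 X299.09 Y139.27 F2853
M5
G0 X0.00 Y0.00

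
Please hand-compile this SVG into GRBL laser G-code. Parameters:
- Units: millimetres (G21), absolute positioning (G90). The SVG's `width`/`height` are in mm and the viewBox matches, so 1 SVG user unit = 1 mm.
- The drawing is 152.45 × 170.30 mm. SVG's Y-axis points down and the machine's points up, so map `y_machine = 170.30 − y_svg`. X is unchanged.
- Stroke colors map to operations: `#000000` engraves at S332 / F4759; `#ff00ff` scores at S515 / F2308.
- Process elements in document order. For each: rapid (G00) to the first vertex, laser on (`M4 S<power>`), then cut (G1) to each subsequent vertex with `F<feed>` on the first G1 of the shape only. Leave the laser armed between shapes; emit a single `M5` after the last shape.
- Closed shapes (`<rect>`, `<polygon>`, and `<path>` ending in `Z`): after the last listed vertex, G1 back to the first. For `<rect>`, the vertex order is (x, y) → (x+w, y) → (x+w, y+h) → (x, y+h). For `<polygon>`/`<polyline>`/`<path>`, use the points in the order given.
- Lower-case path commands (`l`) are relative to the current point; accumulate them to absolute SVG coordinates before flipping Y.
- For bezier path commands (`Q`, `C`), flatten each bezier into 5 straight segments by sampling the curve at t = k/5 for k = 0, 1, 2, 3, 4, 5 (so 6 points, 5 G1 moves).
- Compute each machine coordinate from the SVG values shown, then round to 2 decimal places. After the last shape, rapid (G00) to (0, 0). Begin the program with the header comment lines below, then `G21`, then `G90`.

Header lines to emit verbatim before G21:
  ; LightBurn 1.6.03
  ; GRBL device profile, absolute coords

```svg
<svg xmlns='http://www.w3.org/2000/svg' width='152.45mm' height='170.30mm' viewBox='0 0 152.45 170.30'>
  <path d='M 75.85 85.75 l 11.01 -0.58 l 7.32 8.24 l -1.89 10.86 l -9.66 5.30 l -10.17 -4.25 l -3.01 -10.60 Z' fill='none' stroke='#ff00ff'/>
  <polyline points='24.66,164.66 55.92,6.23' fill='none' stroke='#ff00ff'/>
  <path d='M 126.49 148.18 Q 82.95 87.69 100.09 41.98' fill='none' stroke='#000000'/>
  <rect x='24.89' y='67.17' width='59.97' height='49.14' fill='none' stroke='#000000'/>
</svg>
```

Since the viewBox matches the mm dimensions, user units are millimetres directly. The only transform is the Y-flip y_m = 170.30 − y_svg.

Shape 1 is a regular polygon drawn with `<path>`. Its stroke #ff00ff means score at S515, F2308. After flipping Y the toolpath is (75.85,84.55) → (86.86,85.13) → (94.18,76.89) → (92.29,66.03) → (82.63,60.73) → (72.46,64.98) → (69.45,75.58) → (75.85,84.55), returning to the start.

Shape 2 is a line segment drawn with `<polyline>`. Its stroke #ff00ff means score at S515, F2308. After flipping Y the toolpath is (24.66,5.64) → (55.92,164.07).

Shape 3 is a quadratic bezier drawn with `<path>`. Its stroke #000000 means engrave at S332, F4759. After flipping Y the toolpath is (126.49,22.12) → (111.50,45.72) → (101.37,68.15) → (96.09,89.39) → (95.66,109.44) → (100.09,128.32).

Shape 4 is a rectangle drawn with `<rect>`. Its stroke #000000 means engrave at S332, F4759. After flipping Y the toolpath is (24.89,103.13) → (84.86,103.13) → (84.86,53.99) → (24.89,53.99) → (24.89,103.13), returning to the start.

; LightBurn 1.6.03
; GRBL device profile, absolute coords
G21
G90
G00 X75.85 Y84.55
M4 S515
G1 X86.86 Y85.13 F2308
G1 X94.18 Y76.89
G1 X92.29 Y66.03
G1 X82.63 Y60.73
G1 X72.46 Y64.98
G1 X69.45 Y75.58
G1 X75.85 Y84.55
G00 X24.66 Y5.64
M4 S515
G1 X55.92 Y164.07 F2308
G00 X126.49 Y22.12
M4 S332
G1 X111.50 Y45.72 F4759
G1 X101.37 Y68.15
G1 X96.09 Y89.39
G1 X95.66 Y109.44
G1 X100.09 Y128.32
G00 X24.89 Y103.13
M4 S332
G1 X84.86 Y103.13 F4759
G1 X84.86 Y53.99
G1 X24.89 Y53.99
G1 X24.89 Y103.13
M5
G00 X0.00 Y0.00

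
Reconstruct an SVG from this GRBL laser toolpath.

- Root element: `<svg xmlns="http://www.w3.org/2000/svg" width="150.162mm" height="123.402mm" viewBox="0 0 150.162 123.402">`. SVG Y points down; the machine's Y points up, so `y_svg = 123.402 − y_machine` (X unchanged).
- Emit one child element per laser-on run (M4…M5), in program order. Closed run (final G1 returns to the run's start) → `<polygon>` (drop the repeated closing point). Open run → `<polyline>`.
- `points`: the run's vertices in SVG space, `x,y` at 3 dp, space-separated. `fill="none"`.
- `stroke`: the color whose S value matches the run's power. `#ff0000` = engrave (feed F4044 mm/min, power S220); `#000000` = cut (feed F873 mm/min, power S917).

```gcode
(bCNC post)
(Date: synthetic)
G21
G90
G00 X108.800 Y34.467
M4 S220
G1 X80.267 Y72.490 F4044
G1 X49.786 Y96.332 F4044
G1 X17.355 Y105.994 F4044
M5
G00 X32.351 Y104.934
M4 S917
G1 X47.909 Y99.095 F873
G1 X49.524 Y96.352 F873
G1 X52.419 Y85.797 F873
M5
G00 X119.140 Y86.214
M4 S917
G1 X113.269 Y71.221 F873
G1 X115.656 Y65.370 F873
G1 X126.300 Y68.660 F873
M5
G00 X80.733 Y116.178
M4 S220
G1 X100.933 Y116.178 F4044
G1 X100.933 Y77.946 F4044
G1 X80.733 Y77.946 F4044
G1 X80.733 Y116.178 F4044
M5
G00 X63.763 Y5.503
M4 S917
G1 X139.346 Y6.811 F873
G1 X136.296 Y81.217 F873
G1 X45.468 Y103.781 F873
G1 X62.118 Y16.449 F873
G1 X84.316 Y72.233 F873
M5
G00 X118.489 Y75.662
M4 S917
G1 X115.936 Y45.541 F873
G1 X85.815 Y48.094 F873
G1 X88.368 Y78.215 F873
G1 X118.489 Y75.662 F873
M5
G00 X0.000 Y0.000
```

<svg xmlns="http://www.w3.org/2000/svg" width="150.162mm" height="123.402mm" viewBox="0 0 150.162 123.402">
  <polyline points="108.800,88.935 80.267,50.912 49.786,27.070 17.355,17.408" fill="none" stroke="#ff0000"/>
  <polyline points="32.351,18.468 47.909,24.307 49.524,27.050 52.419,37.605" fill="none" stroke="#000000"/>
  <polyline points="119.140,37.188 113.269,52.181 115.656,58.032 126.300,54.742" fill="none" stroke="#000000"/>
  <polygon points="80.733,7.224 100.933,7.224 100.933,45.456 80.733,45.456" fill="none" stroke="#ff0000"/>
  <polyline points="63.763,117.899 139.346,116.591 136.296,42.185 45.468,19.621 62.118,106.953 84.316,51.169" fill="none" stroke="#000000"/>
  <polygon points="118.489,47.740 115.936,77.861 85.815,75.308 88.368,45.187" fill="none" stroke="#000000"/>
</svg>

y_svg = 123.402 − y_m.

[1] S220→`#ff0000` (engrave); open run; points: 108.800,88.935 80.267,50.912 49.786,27.070 17.355,17.408

[2] S917→`#000000` (cut); open run; points: 32.351,18.468 47.909,24.307 49.524,27.050 52.419,37.605

[3] S917→`#000000` (cut); open run; points: 119.140,37.188 113.269,52.181 115.656,58.032 126.300,54.742

[4] S220→`#ff0000` (engrave); closed run; points: 80.733,7.224 100.933,7.224 100.933,45.456 80.733,45.456

[5] S917→`#000000` (cut); open run; points: 63.763,117.899 139.346,116.591 136.296,42.185 45.468,19.621 62.118,106.953 84.316,51.169

[6] S917→`#000000` (cut); closed run; points: 118.489,47.740 115.936,77.861 85.815,75.308 88.368,45.187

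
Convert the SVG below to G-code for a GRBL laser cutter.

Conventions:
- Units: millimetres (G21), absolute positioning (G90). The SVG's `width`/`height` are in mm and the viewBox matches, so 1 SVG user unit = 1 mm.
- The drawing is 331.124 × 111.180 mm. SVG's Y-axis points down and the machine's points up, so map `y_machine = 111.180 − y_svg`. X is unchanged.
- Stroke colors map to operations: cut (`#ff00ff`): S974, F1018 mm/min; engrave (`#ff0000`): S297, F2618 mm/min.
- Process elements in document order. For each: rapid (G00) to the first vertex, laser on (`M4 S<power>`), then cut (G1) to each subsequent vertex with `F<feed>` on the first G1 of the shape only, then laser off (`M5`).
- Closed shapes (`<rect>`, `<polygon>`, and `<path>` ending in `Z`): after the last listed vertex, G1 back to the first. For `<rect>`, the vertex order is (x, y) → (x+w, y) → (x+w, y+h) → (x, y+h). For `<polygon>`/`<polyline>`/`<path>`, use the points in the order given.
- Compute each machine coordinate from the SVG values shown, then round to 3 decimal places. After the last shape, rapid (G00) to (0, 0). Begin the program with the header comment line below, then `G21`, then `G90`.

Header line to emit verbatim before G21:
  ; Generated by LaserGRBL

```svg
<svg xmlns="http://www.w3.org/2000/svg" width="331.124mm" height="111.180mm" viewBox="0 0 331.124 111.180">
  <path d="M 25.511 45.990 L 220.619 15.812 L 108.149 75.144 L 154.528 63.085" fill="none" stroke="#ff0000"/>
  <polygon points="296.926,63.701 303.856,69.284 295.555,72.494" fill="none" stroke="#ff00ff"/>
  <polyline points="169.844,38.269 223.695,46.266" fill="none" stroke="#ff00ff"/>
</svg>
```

viewBox `0 0 331.124 111.180` with mm width/height → 1 unit = 1 mm. Flip: y_m = 111.180 − y_svg.

**Shape 1** — `<path>` open polyline, stroke `#ff0000` → engrave (S297, F2618). Machine vertices: (25.511,65.190) → (220.619,95.368) → (108.149,36.036) → (154.528,48.095). Open path.

**Shape 2** — `<polygon>` regular polygon, stroke `#ff00ff` → cut (S974, F1018). Machine vertices: (296.926,47.479) → (303.856,41.896) → (295.555,38.686) → (296.926,47.479). Closed: final G1 returns to the first vertex.

**Shape 3** — `<polyline>` line segment, stroke `#ff00ff` → cut (S974, F1018). Machine vertices: (169.844,72.911) → (223.695,64.914). Open path.

; Generated by LaserGRBL
G21
G90
G00 X25.511 Y65.190
M4 S297
G1 X220.619 Y95.368 F2618
G1 X108.149 Y36.036
G1 X154.528 Y48.095
M5
G00 X296.926 Y47.479
M4 S974
G1 X303.856 Y41.896 F1018
G1 X295.555 Y38.686
G1 X296.926 Y47.479
M5
G00 X169.844 Y72.911
M4 S974
G1 X223.695 Y64.914 F1018
M5
G00 X0.000 Y0.000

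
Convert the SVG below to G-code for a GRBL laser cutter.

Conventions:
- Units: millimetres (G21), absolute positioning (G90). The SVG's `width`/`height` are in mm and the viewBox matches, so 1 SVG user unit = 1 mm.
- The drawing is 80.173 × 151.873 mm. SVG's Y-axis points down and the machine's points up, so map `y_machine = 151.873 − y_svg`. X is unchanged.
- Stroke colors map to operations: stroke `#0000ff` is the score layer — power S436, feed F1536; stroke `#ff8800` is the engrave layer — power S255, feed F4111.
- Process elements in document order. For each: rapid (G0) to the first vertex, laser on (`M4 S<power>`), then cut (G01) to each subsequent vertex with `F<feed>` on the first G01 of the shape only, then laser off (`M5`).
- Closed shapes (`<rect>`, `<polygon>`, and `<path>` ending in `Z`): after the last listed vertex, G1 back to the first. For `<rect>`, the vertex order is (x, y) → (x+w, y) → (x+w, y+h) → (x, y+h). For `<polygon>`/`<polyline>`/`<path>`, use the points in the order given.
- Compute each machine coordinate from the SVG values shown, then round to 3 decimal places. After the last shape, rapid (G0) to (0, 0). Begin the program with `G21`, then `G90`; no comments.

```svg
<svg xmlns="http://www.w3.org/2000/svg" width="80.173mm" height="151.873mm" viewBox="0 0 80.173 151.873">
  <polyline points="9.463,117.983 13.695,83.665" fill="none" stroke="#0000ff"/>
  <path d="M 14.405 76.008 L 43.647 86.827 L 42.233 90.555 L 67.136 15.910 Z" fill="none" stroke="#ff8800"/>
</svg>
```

G21
G90
G0 X9.463 Y33.890
M4 S436
G01 X13.695 Y68.208 F1536
M5
G0 X14.405 Y75.865
M4 S255
G01 X43.647 Y65.046 F4111
G01 X42.233 Y61.318
G01 X67.136 Y135.963
G01 X14.405 Y75.865
M5
G0 X0.000 Y0.000

viewBox `0 0 80.173 151.873` with mm width/height → 1 unit = 1 mm. Flip: y_m = 151.873 − y_svg.

**Shape 1** — `<polyline>` line segment, stroke `#0000ff` → score (S436, F1536). Machine vertices: (9.463,33.890) → (13.695,68.208). Open path.

**Shape 2** — `<path>` closed polygon, stroke `#ff8800` → engrave (S255, F4111). Machine vertices: (14.405,75.865) → (43.647,65.046) → (42.233,61.318) → (67.136,135.963) → (14.405,75.865). Closed: final G1 returns to the first vertex.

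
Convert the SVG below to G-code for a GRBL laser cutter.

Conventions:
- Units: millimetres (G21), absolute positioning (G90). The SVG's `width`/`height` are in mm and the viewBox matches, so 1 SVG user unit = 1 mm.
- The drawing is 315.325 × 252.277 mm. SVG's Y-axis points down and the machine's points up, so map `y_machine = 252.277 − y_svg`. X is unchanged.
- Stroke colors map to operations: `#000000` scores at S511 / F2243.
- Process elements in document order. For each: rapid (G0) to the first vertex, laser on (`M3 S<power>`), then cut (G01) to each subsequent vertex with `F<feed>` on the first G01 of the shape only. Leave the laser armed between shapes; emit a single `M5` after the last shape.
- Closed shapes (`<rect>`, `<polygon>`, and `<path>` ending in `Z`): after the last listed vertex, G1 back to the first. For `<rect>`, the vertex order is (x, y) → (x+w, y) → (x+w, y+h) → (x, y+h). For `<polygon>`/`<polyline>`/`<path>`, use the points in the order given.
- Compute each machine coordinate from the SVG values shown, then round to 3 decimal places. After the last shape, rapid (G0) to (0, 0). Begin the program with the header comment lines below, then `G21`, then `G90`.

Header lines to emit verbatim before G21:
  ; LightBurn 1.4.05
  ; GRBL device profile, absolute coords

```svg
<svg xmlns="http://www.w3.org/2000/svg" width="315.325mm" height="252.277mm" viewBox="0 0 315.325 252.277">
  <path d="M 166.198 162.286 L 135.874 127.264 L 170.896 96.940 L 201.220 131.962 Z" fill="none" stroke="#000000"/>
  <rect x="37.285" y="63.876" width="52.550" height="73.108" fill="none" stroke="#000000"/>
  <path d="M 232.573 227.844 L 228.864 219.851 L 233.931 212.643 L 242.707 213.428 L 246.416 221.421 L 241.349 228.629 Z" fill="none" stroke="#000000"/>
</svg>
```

1 u = 1 mm; y_m = 252.277 − y.

[1] `<path>` regular polygon, #000000→score S511 F2243: (166.198,89.991) → (135.874,125.013) → (170.896,155.337) → (201.220,120.315) → (166.198,89.991) (closed)

[2] `<rect>` rectangle, #000000→score S511 F2243: (37.285,188.401) → (89.835,188.401) → (89.835,115.293) → (37.285,115.293) → (37.285,188.401) (closed)

[3] `<path>` regular polygon, #000000→score S511 F2243: (232.573,24.433) → (228.864,32.426) → (233.931,39.634) → (242.707,38.849) → (246.416,30.856) → (241.349,23.648) → (232.573,24.433) (closed)

; LightBurn 1.4.05
; GRBL device profile, absolute coords
G21
G90
G0 X166.198 Y89.991
M3 S511
G01 X135.874 Y125.013 F2243
G01 X170.896 Y155.337
G01 X201.220 Y120.315
G01 X166.198 Y89.991
G0 X37.285 Y188.401
M3 S511
G01 X89.835 Y188.401 F2243
G01 X89.835 Y115.293
G01 X37.285 Y115.293
G01 X37.285 Y188.401
G0 X232.573 Y24.433
M3 S511
G01 X228.864 Y32.426 F2243
G01 X233.931 Y39.634
G01 X242.707 Y38.849
G01 X246.416 Y30.856
G01 X241.349 Y23.648
G01 X232.573 Y24.433
M5
G0 X0.000 Y0.000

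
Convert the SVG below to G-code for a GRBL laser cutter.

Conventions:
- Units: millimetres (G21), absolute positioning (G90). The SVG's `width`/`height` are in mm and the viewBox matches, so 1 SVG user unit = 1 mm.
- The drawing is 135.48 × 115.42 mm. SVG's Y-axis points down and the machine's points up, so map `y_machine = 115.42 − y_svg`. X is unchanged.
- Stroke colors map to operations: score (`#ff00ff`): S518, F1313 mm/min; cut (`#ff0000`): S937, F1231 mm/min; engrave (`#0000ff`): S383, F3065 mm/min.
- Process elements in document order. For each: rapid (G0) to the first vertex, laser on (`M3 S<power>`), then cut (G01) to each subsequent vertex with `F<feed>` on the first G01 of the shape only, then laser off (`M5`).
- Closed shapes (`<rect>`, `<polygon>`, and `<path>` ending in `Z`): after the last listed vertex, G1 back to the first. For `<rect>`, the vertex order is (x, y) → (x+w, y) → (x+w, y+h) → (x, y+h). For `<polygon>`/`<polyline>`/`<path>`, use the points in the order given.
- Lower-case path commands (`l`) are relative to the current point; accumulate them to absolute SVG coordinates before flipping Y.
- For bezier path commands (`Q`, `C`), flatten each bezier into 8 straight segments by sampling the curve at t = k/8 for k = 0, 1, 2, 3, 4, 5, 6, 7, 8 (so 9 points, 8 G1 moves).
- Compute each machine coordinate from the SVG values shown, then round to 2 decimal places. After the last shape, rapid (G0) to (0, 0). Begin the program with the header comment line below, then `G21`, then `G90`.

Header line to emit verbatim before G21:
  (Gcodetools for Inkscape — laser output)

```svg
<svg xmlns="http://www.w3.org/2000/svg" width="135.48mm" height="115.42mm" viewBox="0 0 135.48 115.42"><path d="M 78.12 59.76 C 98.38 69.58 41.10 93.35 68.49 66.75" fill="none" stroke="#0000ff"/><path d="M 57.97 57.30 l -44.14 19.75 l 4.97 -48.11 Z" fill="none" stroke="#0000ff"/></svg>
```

viewBox `0 0 135.48 115.42` with mm width/height → 1 unit = 1 mm. Flip: y_m = 115.42 − y_svg.

**Shape 1** — `<path>` cubic bezier, stroke `#0000ff` → engrave (S383, F3065). Control points (SVG): P0=(78.12,59.76), P1=(98.38,69.58), P2=(41.10,93.35), P3=(68.49,66.75); sampled at t=k/8. Machine vertices: (78.12,55.66) → (82.40,51.45) → (81.31,46.68) → (76.75,42.12) → (70.63,38.51) → (64.84,36.60) → (61.29,37.16) → (61.87,40.93) → (68.49,48.67). Open path.

**Shape 2** — `<path>` regular polygon, stroke `#0000ff` → engrave (S383, F3065). Machine vertices: (57.97,58.12) → (13.83,38.37) → (18.80,86.48) → (57.97,58.12). Closed: final G1 returns to the first vertex.

(Gcodetools for Inkscape — laser output)
G21
G90
G0 X78.12 Y55.66
M3 S383
G01 X82.40 Y51.45 F3065
G01 X81.31 Y46.68
G01 X76.75 Y42.12
G01 X70.63 Y38.51
G01 X64.84 Y36.60
G01 X61.29 Y37.16
G01 X61.87 Y40.93
G01 X68.49 Y48.67
M5
G0 X57.97 Y58.12
M3 S383
G01 X13.83 Y38.37 F3065
G01 X18.80 Y86.48
G01 X57.97 Y58.12
M5
G0 X0.00 Y0.00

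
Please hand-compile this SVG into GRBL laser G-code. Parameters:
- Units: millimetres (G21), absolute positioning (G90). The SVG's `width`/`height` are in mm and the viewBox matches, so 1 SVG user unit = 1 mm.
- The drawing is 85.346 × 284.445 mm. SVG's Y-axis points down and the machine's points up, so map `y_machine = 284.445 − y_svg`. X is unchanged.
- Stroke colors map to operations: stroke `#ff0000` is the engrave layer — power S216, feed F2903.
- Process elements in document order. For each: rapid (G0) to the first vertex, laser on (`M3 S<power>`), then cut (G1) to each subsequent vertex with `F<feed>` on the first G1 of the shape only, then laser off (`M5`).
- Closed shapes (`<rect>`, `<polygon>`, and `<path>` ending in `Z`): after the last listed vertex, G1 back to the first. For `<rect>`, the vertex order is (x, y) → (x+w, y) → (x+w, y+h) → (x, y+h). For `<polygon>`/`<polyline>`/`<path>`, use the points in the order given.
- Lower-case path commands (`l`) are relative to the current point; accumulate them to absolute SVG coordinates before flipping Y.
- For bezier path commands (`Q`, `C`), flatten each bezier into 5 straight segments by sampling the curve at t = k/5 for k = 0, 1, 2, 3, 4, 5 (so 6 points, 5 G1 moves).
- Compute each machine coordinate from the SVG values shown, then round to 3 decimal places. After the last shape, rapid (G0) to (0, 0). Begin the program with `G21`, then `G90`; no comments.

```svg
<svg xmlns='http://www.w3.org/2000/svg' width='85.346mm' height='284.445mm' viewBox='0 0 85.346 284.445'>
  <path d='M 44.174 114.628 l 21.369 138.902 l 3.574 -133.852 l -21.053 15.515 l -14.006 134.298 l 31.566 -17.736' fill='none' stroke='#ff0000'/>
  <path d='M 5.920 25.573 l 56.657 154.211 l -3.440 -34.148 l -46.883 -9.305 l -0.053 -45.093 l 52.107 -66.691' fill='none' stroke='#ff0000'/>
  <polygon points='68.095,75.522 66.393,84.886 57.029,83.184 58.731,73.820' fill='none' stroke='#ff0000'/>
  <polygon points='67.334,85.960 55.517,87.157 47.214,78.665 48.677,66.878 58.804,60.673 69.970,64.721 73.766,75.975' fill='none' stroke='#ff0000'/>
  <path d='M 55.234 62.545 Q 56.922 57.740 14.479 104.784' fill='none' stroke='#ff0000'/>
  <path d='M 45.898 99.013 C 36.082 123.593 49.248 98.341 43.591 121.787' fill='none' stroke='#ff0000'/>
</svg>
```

G21
G90
G0 X44.174 Y169.817
M3 S216
G1 X65.543 Y30.915 F2903
G1 X69.117 Y164.767
G1 X48.064 Y149.252
G1 X34.058 Y14.954
G1 X65.624 Y32.690
M5
G0 X5.920 Y258.872
M3 S216
G1 X62.577 Y104.661 F2903
G1 X59.137 Y138.809
G1 X12.254 Y148.114
G1 X12.201 Y193.207
G1 X64.308 Y259.898
M5
G0 X68.095 Y208.923
M3 S216
G1 X66.393 Y199.559 F2903
G1 X57.029 Y201.261
G1 X58.731 Y210.625
G1 X68.095 Y208.923
M5
G0 X67.334 Y198.485
M3 S216
G1 X55.517 Y197.288 F2903
G1 X47.214 Y205.780
G1 X48.677 Y217.567
G1 X58.804 Y223.772
G1 X69.970 Y219.724
G1 X73.766 Y208.470
G1 X67.334 Y198.485
M5
G0 X55.234 Y221.900
M3 S216
G1 X54.144 Y221.748 F2903
G1 X49.523 Y217.448
G1 X41.372 Y209.000
G1 X29.691 Y196.405
G1 X14.479 Y179.661
M5
G0 X45.898 Y185.432
M3 S216
G1 X42.432 Y175.876 F2903
G1 X42.475 Y173.549
G1 X44.020 Y173.724
G1 X45.061 Y171.670
G1 X43.591 Y162.658
M5
G0 X0.000 Y0.000

Since the viewBox matches the mm dimensions, user units are millimetres directly. The only transform is the Y-flip y_m = 284.445 − y_svg.

Shape 1 is a open polyline drawn with `<path>`. Its stroke #ff0000 means engrave at S216, F2903. After flipping Y the toolpath is (44.174,169.817) → (65.543,30.915) → (69.117,164.767) → (48.064,149.252) → (34.058,14.954) → (65.624,32.690).

Shape 2 is a open polyline drawn with `<path>`. Its stroke #ff0000 means engrave at S216, F2903. After flipping Y the toolpath is (5.920,258.872) → (62.577,104.661) → (59.137,138.809) → (12.254,148.114) → (12.201,193.207) → (64.308,259.898).

Shape 3 is a regular polygon drawn with `<polygon>`. Its stroke #ff0000 means engrave at S216, F2903. After flipping Y the toolpath is (68.095,208.923) → (66.393,199.559) → (57.029,201.261) → (58.731,210.625) → (68.095,208.923), returning to the start.

Shape 4 is a regular polygon drawn with `<polygon>`. Its stroke #ff0000 means engrave at S216, F2903. After flipping Y the toolpath is (67.334,198.485) → (55.517,197.288) → (47.214,205.780) → (48.677,217.567) → (58.804,223.772) → (69.970,219.724) → (73.766,208.470) → (67.334,198.485), returning to the start.

Shape 5 is a quadratic bezier drawn with `<path>`. Its stroke #ff0000 means engrave at S216, F2903. After flipping Y the toolpath is (55.234,221.900) → (54.144,221.748) → (49.523,217.448) → (41.372,209.000) → (29.691,196.405) → (14.479,179.661).

Shape 6 is a cubic bezier drawn with `<path>`. Its stroke #ff0000 means engrave at S216, F2903. After flipping Y the toolpath is (45.898,185.432) → (42.432,175.876) → (42.475,173.549) → (44.020,173.724) → (45.061,171.670) → (43.591,162.658).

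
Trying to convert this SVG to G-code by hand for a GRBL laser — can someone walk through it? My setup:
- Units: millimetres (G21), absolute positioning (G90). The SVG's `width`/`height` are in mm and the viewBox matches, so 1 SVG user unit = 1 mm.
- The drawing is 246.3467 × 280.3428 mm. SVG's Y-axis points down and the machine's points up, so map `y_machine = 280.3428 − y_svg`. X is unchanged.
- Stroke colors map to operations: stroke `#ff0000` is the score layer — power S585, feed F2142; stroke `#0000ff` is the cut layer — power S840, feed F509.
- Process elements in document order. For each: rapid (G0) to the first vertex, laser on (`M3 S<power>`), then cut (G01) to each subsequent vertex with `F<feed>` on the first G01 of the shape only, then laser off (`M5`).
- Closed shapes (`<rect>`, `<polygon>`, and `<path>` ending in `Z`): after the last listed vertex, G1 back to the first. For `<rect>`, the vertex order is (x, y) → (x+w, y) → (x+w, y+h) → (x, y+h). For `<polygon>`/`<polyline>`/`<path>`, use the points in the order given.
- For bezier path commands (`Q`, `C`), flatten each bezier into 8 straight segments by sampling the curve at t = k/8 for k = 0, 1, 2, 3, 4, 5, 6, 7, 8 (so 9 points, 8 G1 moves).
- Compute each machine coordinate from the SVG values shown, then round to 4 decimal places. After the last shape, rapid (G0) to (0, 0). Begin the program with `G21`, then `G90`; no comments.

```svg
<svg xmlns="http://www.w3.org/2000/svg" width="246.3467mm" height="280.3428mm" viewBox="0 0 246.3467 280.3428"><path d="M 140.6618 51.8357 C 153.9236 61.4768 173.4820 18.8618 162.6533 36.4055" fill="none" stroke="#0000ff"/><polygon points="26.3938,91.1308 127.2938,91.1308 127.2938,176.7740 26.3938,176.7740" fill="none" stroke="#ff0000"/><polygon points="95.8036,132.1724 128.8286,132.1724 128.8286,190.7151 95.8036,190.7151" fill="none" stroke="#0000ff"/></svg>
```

G21
G90
G0 X140.6618 Y228.5071
M3 S840
G01 X145.8585 Y227.1216 F509
G01 X151.2156 Y229.3178
G01 X156.3032 Y233.7783
G01 X160.6915 Y239.1857
G01 X163.9505 Y244.2226
G01 X165.6504 Y247.5718
G01 X165.3613 Y247.9158
G01 X162.6533 Y243.9373
M5
G0 X26.3938 Y189.2120
M3 S585
G01 X127.2938 Y189.2120 F2142
G01 X127.2938 Y103.5688
G01 X26.3938 Y103.5688
G01 X26.3938 Y189.2120
M5
G0 X95.8036 Y148.1704
M3 S840
G01 X128.8286 Y148.1704 F509
G01 X128.8286 Y89.6277
G01 X95.8036 Y89.6277
G01 X95.8036 Y148.1704
M5
G0 X0.0000 Y0.0000

viewBox `0 0 246.3467 280.3428` with mm width/height → 1 unit = 1 mm. Flip: y_m = 280.3428 − y_svg.

**Shape 1** — `<path>` cubic bezier, stroke `#0000ff` → cut (S840, F509). Control points (SVG): P0=(140.6618,51.8357), P1=(153.9236,61.4768), P2=(173.4820,18.8618), P3=(162.6533,36.4055); sampled at t=k/8. Machine vertices: (140.6618,228.5071) → (145.8585,227.1216) → (151.2156,229.3178) → (156.3032,233.7783) → (160.6915,239.1857) → (163.9505,244.2226) → (165.6504,247.5718) → (165.3613,247.9158) → (162.6533,243.9373). Open path.

**Shape 2** — `<polygon>` rectangle, stroke `#ff0000` → score (S585, F2142). Machine vertices: (26.3938,189.2120) → (127.2938,189.2120) → (127.2938,103.5688) → (26.3938,103.5688) → (26.3938,189.2120). Closed: final G1 returns to the first vertex.

**Shape 3** — `<polygon>` rectangle, stroke `#0000ff` → cut (S840, F509). Machine vertices: (95.8036,148.1704) → (128.8286,148.1704) → (128.8286,89.6277) → (95.8036,89.6277) → (95.8036,148.1704). Closed: final G1 returns to the first vertex.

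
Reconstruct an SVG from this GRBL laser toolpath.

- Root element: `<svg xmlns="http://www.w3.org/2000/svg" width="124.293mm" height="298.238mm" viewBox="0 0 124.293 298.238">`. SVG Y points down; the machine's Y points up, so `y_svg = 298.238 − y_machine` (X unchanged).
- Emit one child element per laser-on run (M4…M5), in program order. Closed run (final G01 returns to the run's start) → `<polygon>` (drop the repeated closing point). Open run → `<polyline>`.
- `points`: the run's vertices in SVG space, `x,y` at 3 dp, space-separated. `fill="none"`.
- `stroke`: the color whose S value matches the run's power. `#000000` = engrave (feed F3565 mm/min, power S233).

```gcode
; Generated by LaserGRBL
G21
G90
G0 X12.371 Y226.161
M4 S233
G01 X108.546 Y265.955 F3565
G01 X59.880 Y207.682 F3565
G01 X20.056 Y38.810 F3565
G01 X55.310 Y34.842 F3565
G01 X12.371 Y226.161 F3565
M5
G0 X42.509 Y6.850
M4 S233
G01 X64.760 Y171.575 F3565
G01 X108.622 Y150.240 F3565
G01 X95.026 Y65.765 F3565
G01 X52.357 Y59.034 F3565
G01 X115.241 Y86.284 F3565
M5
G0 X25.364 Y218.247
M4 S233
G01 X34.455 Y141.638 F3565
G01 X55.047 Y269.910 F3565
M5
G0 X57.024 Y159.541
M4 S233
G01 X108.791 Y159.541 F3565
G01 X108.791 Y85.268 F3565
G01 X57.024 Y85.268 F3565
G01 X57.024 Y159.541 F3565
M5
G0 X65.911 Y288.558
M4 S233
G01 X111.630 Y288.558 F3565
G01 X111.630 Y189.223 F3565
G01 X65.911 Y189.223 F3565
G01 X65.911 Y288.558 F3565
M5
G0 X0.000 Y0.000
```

Machine Y-up, SVG Y-down with viewBox height 298.238, so y_svg = 298.238 − y_machine; X carries over. Every run uses S233, so all elements get stroke `#000000` (engrave).

Run 1: The run returns to its start, so emit a `<polygon>` with points (Y-flipped): 12.371,72.077 108.546,32.283 59.880,90.556 20.056,259.428 55.310,263.396.

Run 2: The run is open, so emit a `<polyline>` with points (Y-flipped): 42.509,291.388 64.760,126.663 108.622,147.998 95.026,232.473 52.357,239.204 115.241,211.954.

Run 3: The run is open, so emit a `<polyline>` with points (Y-flipped): 25.364,79.991 34.455,156.600 55.047,28.328.

Run 4: The run returns to its start, so emit a `<polygon>` with points (Y-flipped): 57.024,138.697 108.791,138.697 108.791,212.970 57.024,212.970.

Run 5: The run returns to its start, so emit a `<polygon>` with points (Y-flipped): 65.911,9.680 111.630,9.680 111.630,109.015 65.911,109.015.

<svg xmlns="http://www.w3.org/2000/svg" width="124.293mm" height="298.238mm" viewBox="0 0 124.293 298.238">
  <polygon points="12.371,72.077 108.546,32.283 59.880,90.556 20.056,259.428 55.310,263.396" fill="none" stroke="#000000"/>
  <polyline points="42.509,291.388 64.760,126.663 108.622,147.998 95.026,232.473 52.357,239.204 115.241,211.954" fill="none" stroke="#000000"/>
  <polyline points="25.364,79.991 34.455,156.600 55.047,28.328" fill="none" stroke="#000000"/>
  <polygon points="57.024,138.697 108.791,138.697 108.791,212.970 57.024,212.970" fill="none" stroke="#000000"/>
  <polygon points="65.911,9.680 111.630,9.680 111.630,109.015 65.911,109.015" fill="none" stroke="#000000"/>
</svg>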